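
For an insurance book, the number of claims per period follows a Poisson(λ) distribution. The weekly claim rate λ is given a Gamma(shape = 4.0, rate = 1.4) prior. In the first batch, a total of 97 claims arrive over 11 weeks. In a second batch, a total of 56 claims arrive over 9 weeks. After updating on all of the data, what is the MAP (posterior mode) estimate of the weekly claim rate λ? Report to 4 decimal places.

7.2897

With a Gamma(shape α, rate β) prior, the Poisson likelihood is conjugate: the posterior is Gamma(α + ΣXᵢ, β + n).
After batch 1: Gamma(α+S, β+n) = Gamma(4.0+97, 1.4+11) = Gamma(101.0, 12.4).
After batch 2: Gamma(α+S, β+n) = Gamma(101.0+56, 12.4+9) = Gamma(157.0, 21.4).
Mode of Gamma(α,β) for α≥1 is (α−1)/β = 156.0/21.4 = 7.2897.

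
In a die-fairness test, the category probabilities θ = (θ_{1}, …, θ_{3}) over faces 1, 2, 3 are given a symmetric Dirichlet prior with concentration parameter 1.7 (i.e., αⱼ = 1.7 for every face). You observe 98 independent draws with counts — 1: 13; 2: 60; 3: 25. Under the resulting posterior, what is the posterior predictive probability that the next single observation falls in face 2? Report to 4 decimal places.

0.5984

The Dirichlet prior is conjugate to the Multinomial likelihood: each posterior αⱼ = prior αⱼ + observed count nⱼ.
Posterior concentration: (14.7, 61.7, 26.7), total = 103.1.
P(next = 2 | data) = α_{2}/Σα = 0.5984.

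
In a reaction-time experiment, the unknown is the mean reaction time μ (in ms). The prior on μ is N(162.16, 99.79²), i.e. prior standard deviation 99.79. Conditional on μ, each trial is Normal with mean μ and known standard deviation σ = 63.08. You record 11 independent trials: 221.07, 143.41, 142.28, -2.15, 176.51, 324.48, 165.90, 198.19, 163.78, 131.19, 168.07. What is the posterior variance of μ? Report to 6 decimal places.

349.055369

For Normal data with known variance σ², a Normal(μ₀, σ₀²) prior on μ is conjugate. Posterior precision = 1/σ₀² + n/σ²; posterior mean is the precision-weighted average of μ₀ and x̄.
σ₀² = 99.79² = 9958.0441, σ² = 63.08² = 3979.0864; σ² + n·σ₀² = 3979.0864 + 11·9958.0441 = 113517.5715.
Posterior precision = 1/σ₀² + n/σ² = 1/9958.0441 + 11/3979.0864 = (σ² + n·σ₀²)/(σ₀²σ²) = 113517.5715/(9958.0441·3979.0864); posterior variance σₙ² = σ₀²σ²/(σ² + n·σ₀²) = 9958.0441·3979.0864/113517.5715 = 349.055369.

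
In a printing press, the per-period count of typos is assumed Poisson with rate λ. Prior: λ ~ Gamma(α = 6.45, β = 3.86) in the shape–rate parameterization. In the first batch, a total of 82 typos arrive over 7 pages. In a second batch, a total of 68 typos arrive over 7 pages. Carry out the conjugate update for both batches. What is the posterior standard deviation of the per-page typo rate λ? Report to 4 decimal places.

With a Gamma(shape α, rate β) prior, the Poisson likelihood is conjugate: the posterior is Gamma(α + ΣXᵢ, β + n).
After batch 1: Gamma(α+S, β+n) = Gamma(6.45+82, 3.86+7) = Gamma(88.45, 10.86).
After batch 2: Gamma(α+S, β+n) = Gamma(88.45+68, 10.86+7) = Gamma(156.45, 17.86).
SD = √α/β = √156.45/17.86 = 0.7003.

0.7003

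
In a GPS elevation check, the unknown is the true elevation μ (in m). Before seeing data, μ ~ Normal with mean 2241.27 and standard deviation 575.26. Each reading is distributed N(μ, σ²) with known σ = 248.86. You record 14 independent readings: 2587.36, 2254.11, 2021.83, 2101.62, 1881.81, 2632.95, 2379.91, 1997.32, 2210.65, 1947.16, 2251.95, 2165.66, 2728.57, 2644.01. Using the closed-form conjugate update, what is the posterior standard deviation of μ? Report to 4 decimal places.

For Normal data with known variance σ², a Normal(μ₀, σ₀²) prior on μ is conjugate. Posterior precision = 1/σ₀² + n/σ²; posterior mean is the precision-weighted average of μ₀ and x̄.
σ₀² = 575.26² = 330924.0676, σ² = 248.86² = 61931.2996; σ² + n·σ₀² = 61931.2996 + 14·330924.0676 = 4694868.246.
Posterior precision = 1/σ₀² + n/σ² = 1/330924.0676 + 14/61931.2996 = (σ² + n·σ₀²)/(σ₀²σ²) = 4694868.246/(330924.0676·61931.2996); posterior variance σₙ² = σ₀²σ²/(σ² + n·σ₀²) = 330924.0676·61931.2996/4694868.246 = 4365.310484.
Posterior SD = √σₙ² = √(330924.0676·61931.2996/4694868.246) = 66.0705.

66.0705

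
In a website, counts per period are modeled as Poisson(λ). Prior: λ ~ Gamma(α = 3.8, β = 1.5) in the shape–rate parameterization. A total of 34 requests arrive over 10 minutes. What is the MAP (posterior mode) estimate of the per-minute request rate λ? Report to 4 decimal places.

With a Gamma(shape α, rate β) prior, the Poisson likelihood is conjugate: the posterior is Gamma(α + ΣXᵢ, β + n).
Posterior: Gamma(α+S, β+n) = Gamma(3.8+34, 1.5+10) = Gamma(37.8, 11.5).
Mode of Gamma(α,β) for α≥1 is (α−1)/β = 36.8/11.5 = 3.2000.

3.2000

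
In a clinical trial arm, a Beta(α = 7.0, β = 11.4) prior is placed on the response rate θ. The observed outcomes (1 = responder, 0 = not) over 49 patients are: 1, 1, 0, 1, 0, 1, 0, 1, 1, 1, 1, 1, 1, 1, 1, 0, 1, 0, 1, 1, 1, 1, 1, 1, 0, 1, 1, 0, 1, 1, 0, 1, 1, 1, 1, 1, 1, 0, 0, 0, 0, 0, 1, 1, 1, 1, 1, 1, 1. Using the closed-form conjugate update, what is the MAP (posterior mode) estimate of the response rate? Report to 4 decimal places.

0.6422

The Beta prior is conjugate to a Binomial/Bernoulli likelihood; the update adds successes to α and failures to β.
Posterior: Beta(α+k, β+n−k) = Beta(7.0+36, 11.4+13) = Beta(43.0, 24.4).
Mode of Beta(a,b) for a,b>1 is (a−1)/(a+b−2) = 42.0/65.4 = 0.6422.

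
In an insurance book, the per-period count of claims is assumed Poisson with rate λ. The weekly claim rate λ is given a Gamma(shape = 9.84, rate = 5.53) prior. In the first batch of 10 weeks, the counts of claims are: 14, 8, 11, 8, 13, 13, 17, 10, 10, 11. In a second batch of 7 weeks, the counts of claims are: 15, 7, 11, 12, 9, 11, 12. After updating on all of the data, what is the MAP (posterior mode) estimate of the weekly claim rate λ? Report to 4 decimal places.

With a Gamma(shape α, rate β) prior, the Poisson likelihood is conjugate: the posterior is Gamma(α + ΣXᵢ, β + n).
Batch 1: sum of counts S = 115 over n = 10 weeks.
After batch 1: Gamma(α+S, β+n) = Gamma(9.84+115, 5.53+10) = Gamma(124.84, 15.53).
Batch 2: sum of counts S = 77 over n = 7 weeks.
After batch 2: Gamma(α+S, β+n) = Gamma(124.84+77, 15.53+7) = Gamma(201.84, 22.53).
Mode of Gamma(α,β) for α≥1 is (α−1)/β = 200.84/22.53 = 8.9143.

8.9143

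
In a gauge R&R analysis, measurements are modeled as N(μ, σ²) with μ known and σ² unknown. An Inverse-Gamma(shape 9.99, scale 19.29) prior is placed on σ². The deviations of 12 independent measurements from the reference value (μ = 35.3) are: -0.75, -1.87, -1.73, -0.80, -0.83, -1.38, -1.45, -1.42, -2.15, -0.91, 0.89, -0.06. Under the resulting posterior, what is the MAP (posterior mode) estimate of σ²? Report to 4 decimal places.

With known mean μ and an Inverse-Gamma(α, β) prior on σ², the Normal likelihood is conjugate: posterior is Inv-Gamma(α + n/2, β + Σ(xᵢ−μ)²/2).
Σ(xᵢ−μ)² = (-0.75)² + (-1.87)² + (-1.73)² + (-0.80)² + (-0.83)² + (-1.38)² + (-1.45)² + (-1.42)² + (-2.15)² + (-0.91)² + (0.89)² + (-0.06)² = 20.6508.
Posterior: Inv-Gamma(9.99 + 12/2, 19.29 + 20.6508/2) = Inv-Gamma(15.99, 29.61540).
Mode = β/(α+1) = 29.61540/16.99 = 1.7431.

1.7431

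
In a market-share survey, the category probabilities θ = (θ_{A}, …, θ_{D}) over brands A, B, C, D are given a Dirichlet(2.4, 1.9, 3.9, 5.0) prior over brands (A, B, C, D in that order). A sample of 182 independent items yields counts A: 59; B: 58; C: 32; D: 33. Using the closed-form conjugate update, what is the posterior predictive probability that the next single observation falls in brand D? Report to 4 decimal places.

0.1947

The Dirichlet prior is conjugate to the Multinomial likelihood: each posterior αⱼ = prior αⱼ + observed count nⱼ.
Posterior concentration: (61.4, 59.9, 35.9, 38.0), total = 195.2.
P(next = D | data) = α_{D}/Σα = 0.1947.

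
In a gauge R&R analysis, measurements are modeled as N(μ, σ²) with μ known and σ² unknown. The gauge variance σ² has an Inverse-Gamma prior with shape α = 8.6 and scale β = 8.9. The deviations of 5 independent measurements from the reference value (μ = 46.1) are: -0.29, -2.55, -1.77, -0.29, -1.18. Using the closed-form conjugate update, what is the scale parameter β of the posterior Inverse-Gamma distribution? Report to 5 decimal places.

With known mean μ and an Inverse-Gamma(α, β) prior on σ², the Normal likelihood is conjugate: posterior is Inv-Gamma(α + n/2, β + Σ(xᵢ−μ)²/2).
Σ(xᵢ−μ)² = (-0.29)² + (-2.55)² + (-1.77)² + (-0.29)² + (-1.18)² = 11.1960.
Posterior: Inv-Gamma(8.6 + 5/2, 8.9 + 11.1960/2) = Inv-Gamma(11.10, 14.49800).
Posterior β = 14.49800.

14.49800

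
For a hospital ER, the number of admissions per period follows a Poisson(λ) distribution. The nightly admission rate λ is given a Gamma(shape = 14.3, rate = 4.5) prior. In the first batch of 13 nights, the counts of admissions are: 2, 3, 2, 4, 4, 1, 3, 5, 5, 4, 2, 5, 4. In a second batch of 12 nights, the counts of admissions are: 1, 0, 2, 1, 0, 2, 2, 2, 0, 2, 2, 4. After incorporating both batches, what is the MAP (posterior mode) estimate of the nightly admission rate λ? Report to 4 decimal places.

2.5525

With a Gamma(shape α, rate β) prior, the Poisson likelihood is conjugate: the posterior is Gamma(α + ΣXᵢ, β + n).
Batch 1: sum of counts S = 44 over n = 13 nights.
After batch 1: Gamma(α+S, β+n) = Gamma(14.3+44, 4.5+13) = Gamma(58.3, 17.5).
Batch 2: sum of counts S = 18 over n = 12 nights.
After batch 2: Gamma(α+S, β+n) = Gamma(58.3+18, 17.5+12) = Gamma(76.3, 29.5).
Mode of Gamma(α,β) for α≥1 is (α−1)/β = 75.3/29.5 = 2.5525.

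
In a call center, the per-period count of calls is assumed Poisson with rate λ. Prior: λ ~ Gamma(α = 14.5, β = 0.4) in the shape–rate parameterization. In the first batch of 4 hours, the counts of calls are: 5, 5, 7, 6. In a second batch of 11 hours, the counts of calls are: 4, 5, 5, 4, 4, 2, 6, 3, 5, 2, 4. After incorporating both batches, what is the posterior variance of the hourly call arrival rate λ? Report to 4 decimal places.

With a Gamma(shape α, rate β) prior, the Poisson likelihood is conjugate: the posterior is Gamma(α + ΣXᵢ, β + n).
Batch 1: sum of counts S = 23 over n = 4 hours.
After batch 1: Gamma(α+S, β+n) = Gamma(14.5+23, 0.4+4) = Gamma(37.5, 4.4).
Batch 2: sum of counts S = 44 over n = 11 hours.
After batch 2: Gamma(α+S, β+n) = Gamma(37.5+44, 4.4+11) = Gamma(81.5, 15.4).
Var = α/β² = 81.5/15.4² = 0.3436.

0.3436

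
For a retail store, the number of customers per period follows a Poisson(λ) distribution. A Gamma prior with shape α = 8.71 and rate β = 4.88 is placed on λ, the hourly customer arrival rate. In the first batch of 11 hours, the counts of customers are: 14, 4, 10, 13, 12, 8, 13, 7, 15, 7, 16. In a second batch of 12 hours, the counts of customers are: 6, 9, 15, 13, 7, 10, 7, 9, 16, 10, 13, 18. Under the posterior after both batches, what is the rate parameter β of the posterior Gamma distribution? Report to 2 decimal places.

With a Gamma(shape α, rate β) prior, the Poisson likelihood is conjugate: the posterior is Gamma(α + ΣXᵢ, β + n).
Batch 1: sum of counts S = 119 over n = 11 hours.
After batch 1: Gamma(α+S, β+n) = Gamma(8.71+119, 4.88+11) = Gamma(127.71, 15.88).
Batch 2: sum of counts S = 133 over n = 12 hours.
After batch 2: Gamma(α+S, β+n) = Gamma(127.71+133, 15.88+12) = Gamma(260.71, 27.88).
Posterior β = 27.88.

27.88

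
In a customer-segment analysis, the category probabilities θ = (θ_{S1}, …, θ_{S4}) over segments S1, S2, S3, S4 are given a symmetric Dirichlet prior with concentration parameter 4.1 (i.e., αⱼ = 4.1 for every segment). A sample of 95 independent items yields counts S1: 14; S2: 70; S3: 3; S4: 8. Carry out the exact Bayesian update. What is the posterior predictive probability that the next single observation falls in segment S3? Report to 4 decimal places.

The Dirichlet prior is conjugate to the Multinomial likelihood: each posterior αⱼ = prior αⱼ + observed count nⱼ.
Posterior concentration: (18.1, 74.1, 7.1, 12.1), total = 111.4.
P(next = S3 | data) = α_{S3}/Σα = 0.0637.

0.0637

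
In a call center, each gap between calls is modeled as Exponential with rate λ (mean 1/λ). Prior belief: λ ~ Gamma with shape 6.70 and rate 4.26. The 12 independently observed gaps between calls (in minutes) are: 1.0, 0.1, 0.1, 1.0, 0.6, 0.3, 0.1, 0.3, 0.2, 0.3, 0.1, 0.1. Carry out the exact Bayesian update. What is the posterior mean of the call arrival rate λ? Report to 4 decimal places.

2.2104

With a Gamma(shape α, rate β) prior on the exponential rate λ, the posterior after n observations with total T = Σxᵢ is Gamma(α+n, β+T).
Sum of observations T = 4.2 minutes; n = 12.
Posterior: Gamma(6.70+12, 4.26+4.2) = Gamma(18.70, 8.46).
Posterior mean of λ = α/β = 18.70/8.46 = 2.2104.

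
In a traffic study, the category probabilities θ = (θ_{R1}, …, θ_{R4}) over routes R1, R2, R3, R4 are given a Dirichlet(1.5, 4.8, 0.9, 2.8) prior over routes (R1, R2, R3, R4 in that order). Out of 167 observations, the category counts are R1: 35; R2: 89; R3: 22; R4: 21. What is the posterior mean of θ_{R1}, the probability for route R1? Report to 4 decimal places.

0.2062

The Dirichlet prior is conjugate to the Multinomial likelihood: each posterior αⱼ = prior αⱼ + observed count nⱼ.
Posterior concentration: (36.5, 93.8, 22.9, 23.8), total = 177.0.
E[θ_{R1}|data] = α_{R1}/Σα = 36.5/177.0 = 0.2062.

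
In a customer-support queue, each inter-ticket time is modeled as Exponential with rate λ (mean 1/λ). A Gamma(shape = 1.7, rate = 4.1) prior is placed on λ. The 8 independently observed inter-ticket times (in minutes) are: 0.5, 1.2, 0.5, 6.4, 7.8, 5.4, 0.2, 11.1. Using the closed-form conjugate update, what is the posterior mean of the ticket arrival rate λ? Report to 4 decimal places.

With a Gamma(shape α, rate β) prior on the exponential rate λ, the posterior after n observations with total T = Σxᵢ is Gamma(α+n, β+T).
Sum of observations T = 33.1 minutes; n = 8.
Posterior: Gamma(1.7+8, 4.1+33.1) = Gamma(9.7, 37.2).
Posterior mean of λ = α/β = 9.7/37.2 = 0.2608.

0.2608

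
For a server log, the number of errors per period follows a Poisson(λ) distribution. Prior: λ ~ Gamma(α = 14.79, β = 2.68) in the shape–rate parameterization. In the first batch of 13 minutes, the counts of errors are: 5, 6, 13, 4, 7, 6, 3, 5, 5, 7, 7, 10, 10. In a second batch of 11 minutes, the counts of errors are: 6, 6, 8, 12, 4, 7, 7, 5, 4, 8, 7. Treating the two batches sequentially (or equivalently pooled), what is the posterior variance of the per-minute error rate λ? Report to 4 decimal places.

With a Gamma(shape α, rate β) prior, the Poisson likelihood is conjugate: the posterior is Gamma(α + ΣXᵢ, β + n).
Batch 1: sum of counts S = 88 over n = 13 minutes.
After batch 1: Gamma(α+S, β+n) = Gamma(14.79+88, 2.68+13) = Gamma(102.79, 15.68).
Batch 2: sum of counts S = 74 over n = 11 minutes.
After batch 2: Gamma(α+S, β+n) = Gamma(102.79+74, 15.68+11) = Gamma(176.79, 26.68).
Var = α/β² = 176.79/26.68² = 0.2484.

0.2484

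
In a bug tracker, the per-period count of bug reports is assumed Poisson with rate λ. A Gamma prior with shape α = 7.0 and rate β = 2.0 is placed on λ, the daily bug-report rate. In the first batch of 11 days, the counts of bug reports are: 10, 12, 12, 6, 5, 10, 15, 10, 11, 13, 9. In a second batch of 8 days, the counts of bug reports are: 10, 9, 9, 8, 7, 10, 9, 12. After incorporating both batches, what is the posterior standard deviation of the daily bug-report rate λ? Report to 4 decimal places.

0.6633

With a Gamma(shape α, rate β) prior, the Poisson likelihood is conjugate: the posterior is Gamma(α + ΣXᵢ, β + n).
Batch 1: sum of counts S = 113 over n = 11 days.
After batch 1: Gamma(α+S, β+n) = Gamma(7.0+113, 2.0+11) = Gamma(120.0, 13.0).
Batch 2: sum of counts S = 74 over n = 8 days.
After batch 2: Gamma(α+S, β+n) = Gamma(120.0+74, 13.0+8) = Gamma(194.0, 21.0).
SD = √α/β = √194.0/21.0 = 0.6633.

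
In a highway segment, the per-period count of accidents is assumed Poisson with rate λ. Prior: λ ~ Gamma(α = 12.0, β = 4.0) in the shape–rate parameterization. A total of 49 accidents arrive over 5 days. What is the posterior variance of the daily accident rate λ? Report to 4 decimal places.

With a Gamma(shape α, rate β) prior, the Poisson likelihood is conjugate: the posterior is Gamma(α + ΣXᵢ, β + n).
Posterior: Gamma(α+S, β+n) = Gamma(12.0+49, 4.0+5) = Gamma(61.0, 9.0).
Var = α/β² = 61.0/9.0² = 0.7531.

0.7531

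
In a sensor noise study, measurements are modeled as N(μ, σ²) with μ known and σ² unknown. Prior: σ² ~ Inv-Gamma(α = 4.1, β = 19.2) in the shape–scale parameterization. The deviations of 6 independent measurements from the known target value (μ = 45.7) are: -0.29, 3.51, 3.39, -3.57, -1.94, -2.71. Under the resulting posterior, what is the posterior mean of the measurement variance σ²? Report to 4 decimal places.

7.0614

With known mean μ and an Inverse-Gamma(α, β) prior on σ², the Normal likelihood is conjugate: posterior is Inv-Gamma(α + n/2, β + Σ(xᵢ−μ)²/2).
Σ(xᵢ−μ)² = (-0.29)² + (3.51)² + (3.39)² + (-3.57)² + (-1.94)² + (-2.71)² = 47.7489.
Posterior: Inv-Gamma(4.1 + 6/2, 19.2 + 47.7489/2) = Inv-Gamma(7.10, 43.07445).
E[σ²|data] = β/(α−1) = 43.07445/6.10 = 7.0614.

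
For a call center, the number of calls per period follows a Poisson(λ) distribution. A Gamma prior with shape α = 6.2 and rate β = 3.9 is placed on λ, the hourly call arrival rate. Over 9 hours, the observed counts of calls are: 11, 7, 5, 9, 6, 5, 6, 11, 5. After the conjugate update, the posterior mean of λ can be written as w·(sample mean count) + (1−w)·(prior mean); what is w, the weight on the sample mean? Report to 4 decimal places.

0.6977

With a Gamma(shape α, rate β) prior, the Poisson likelihood is conjugate: the posterior is Gamma(α + ΣXᵢ, β + n).
Posterior mean = (α₀+S)/(β₀+n) = [n/(β₀+n)]·(S/n) + [β₀/(β₀+n)]·(α₀/β₀), so only n and β₀ enter the weight.
Weight on data w = n/(β₀+n) = 9/(3.9+9) = 9/12.9 = 0.6977.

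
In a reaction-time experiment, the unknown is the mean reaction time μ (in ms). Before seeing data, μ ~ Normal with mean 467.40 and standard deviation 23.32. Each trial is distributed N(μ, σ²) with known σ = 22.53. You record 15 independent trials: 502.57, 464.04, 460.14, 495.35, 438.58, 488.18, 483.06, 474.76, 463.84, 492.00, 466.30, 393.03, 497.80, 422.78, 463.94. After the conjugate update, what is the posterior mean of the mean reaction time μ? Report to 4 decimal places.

For Normal data with known variance σ², a Normal(μ₀, σ₀²) prior on μ is conjugate. Posterior precision = 1/σ₀² + n/σ²; posterior mean is the precision-weighted average of μ₀ and x̄.
Σxᵢ = 502.57 + 464.04 + 460.14 + 495.35 + 438.58 + 488.18 + 483.06 + 474.76 + 463.84 + 492.00 + 466.30 + 393.03 + 497.80 + 422.78 + 463.94 = 7006.37, so n·x̄ = 7006.37.
σ₀² = 23.32² = 543.8224, σ² = 22.53² = 507.6009; σ² + n·σ₀² = 507.6009 + 15·543.8224 = 8664.9369.
Posterior mean = (μ₀/σ₀² + n·x̄/σ²)/(1/σ₀² + n/σ²) = (σ²·μ₀ + σ₀²·n·x̄)/(σ² + n·σ₀²) = (507.6009·467.40 + 543.8224·7006.37)/8664.9369 = 4047473.609348/8664.9369 = 467.1094.

467.1094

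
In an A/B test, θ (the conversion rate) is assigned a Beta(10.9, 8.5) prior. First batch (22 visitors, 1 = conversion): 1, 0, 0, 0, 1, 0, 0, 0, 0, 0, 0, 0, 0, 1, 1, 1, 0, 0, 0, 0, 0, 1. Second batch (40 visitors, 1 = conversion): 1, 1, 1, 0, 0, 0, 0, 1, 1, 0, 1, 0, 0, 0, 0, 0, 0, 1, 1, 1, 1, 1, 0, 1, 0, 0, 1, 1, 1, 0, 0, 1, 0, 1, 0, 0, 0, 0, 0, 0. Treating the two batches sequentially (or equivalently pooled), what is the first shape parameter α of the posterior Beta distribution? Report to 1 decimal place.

The Beta prior is conjugate to a Binomial/Bernoulli likelihood; the update adds successes to α and failures to β.
After batch 1: Beta(10.9+6, 8.5+16) = Beta(16.9, 24.5).
After batch 2: Beta(16.9+17, 24.5+23) = Beta(33.9, 47.5).
Posterior α = 33.9.

33.9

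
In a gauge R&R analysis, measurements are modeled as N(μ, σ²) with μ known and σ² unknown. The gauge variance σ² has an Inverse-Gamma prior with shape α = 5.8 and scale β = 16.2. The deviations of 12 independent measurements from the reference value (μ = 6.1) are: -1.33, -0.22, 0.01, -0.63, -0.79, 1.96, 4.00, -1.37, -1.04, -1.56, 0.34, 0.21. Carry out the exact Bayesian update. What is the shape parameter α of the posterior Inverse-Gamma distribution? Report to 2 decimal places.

11.80

With known mean μ and an Inverse-Gamma(α, β) prior on σ², the Normal likelihood is conjugate: posterior is Inv-Gamma(α + n/2, β + Σ(xᵢ−μ)²/2).
Σ(xᵢ−μ)² = (-1.33)² + (-0.22)² + (0.01)² + (-0.63)² + (-0.79)² + (1.96)² + (4.00)² + (-1.37)² + (-1.04)² + (-1.56)² + (0.34)² + (0.21)² = 28.2318.
Posterior: Inv-Gamma(5.8 + 12/2, 16.2 + 28.2318/2) = Inv-Gamma(11.80, 30.31590).
Posterior α = 11.80.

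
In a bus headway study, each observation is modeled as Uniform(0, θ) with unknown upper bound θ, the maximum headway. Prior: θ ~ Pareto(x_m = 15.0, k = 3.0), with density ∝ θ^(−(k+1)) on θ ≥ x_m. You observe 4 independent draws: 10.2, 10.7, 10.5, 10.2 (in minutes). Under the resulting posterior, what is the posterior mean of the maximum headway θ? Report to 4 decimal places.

A Pareto(scale x_m, shape k) prior on the upper bound θ of Uniform(0, θ) is conjugate: posterior is Pareto(max(x_m, max xᵢ), k + n).
Sample maximum = 10.7; prior scale x_m = 15.0 → posterior scale = max = 15.0.
Posterior shape = 3.0 + 4 = 7.0.
E[θ|data] = k·x_m/(k−1) = 7.0·15.0/6.0 = 17.5000.

17.5000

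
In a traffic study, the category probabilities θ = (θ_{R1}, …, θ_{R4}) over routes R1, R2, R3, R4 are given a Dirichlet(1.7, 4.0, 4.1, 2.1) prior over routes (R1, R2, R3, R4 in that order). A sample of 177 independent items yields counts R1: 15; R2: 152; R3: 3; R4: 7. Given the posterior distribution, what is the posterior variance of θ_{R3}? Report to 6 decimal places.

0.000190

The Dirichlet prior is conjugate to the Multinomial likelihood: each posterior αⱼ = prior αⱼ + observed count nⱼ.
Posterior concentration: (16.7, 156.0, 7.1, 9.1), total = 188.9.
Var[θ_j] = α_j(Σα−α_j)/((Σα)²(Σα+1)) = 7.1·181.8/(188.9²·189.9) = 0.000190.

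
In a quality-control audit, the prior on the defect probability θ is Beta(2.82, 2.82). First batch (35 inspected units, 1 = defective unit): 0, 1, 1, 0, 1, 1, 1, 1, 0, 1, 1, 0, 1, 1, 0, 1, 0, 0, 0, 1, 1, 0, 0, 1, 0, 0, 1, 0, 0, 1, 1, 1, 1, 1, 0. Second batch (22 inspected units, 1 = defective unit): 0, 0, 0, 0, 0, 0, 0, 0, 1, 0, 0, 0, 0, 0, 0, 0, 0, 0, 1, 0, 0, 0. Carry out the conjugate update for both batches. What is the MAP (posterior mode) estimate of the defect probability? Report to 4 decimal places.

0.3928

The Beta prior is conjugate to a Binomial/Bernoulli likelihood; the update adds successes to α and failures to β.
After batch 1: Beta(2.82+20, 2.82+15) = Beta(22.82, 17.82).
After batch 2: Beta(22.82+2, 17.82+20) = Beta(24.82, 37.82).
Mode of Beta(a,b) for a,b>1 is (a−1)/(a+b−2) = 23.82/60.64 = 0.3928.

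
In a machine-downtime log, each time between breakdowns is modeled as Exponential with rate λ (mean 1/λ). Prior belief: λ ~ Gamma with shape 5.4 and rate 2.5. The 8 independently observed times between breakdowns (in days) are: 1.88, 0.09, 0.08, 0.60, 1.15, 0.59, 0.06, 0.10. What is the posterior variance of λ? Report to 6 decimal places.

0.269604

With a Gamma(shape α, rate β) prior on the exponential rate λ, the posterior after n observations with total T = Σxᵢ is Gamma(α+n, β+T).
Sum of observations T = 4.55 days; n = 8.
Posterior: Gamma(5.4+8, 2.5+4.55) = Gamma(13.4, 7.05).
Var = α/β² = 0.269604.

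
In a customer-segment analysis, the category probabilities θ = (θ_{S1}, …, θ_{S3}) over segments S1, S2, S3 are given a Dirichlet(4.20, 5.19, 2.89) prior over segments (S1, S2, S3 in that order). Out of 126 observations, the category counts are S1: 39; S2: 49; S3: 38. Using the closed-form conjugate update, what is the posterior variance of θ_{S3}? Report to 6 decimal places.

The Dirichlet prior is conjugate to the Multinomial likelihood: each posterior αⱼ = prior αⱼ + observed count nⱼ.
Posterior concentration: (43.20, 54.19, 40.89), total = 138.28.
Var[θ_j] = α_j(Σα−α_j)/((Σα)²(Σα+1)) = 40.89·97.39/(138.28²·139.28) = 0.001495.

0.001495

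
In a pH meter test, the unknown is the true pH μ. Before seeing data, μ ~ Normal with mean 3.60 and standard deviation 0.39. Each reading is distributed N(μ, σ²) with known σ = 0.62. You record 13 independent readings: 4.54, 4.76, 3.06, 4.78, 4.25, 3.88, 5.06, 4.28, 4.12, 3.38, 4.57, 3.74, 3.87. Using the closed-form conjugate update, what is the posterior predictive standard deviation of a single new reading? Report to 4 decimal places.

0.6397

For Normal data with known variance σ², a Normal(μ₀, σ₀²) prior on μ is conjugate. Posterior precision = 1/σ₀² + n/σ²; posterior mean is the precision-weighted average of μ₀ and x̄.
σ₀² = 0.39² = 0.1521, σ² = 0.62² = 0.3844; σ² + n·σ₀² = 0.3844 + 13·0.1521 = 2.3617.
Posterior precision = 1/σ₀² + n/σ² = 1/0.1521 + 13/0.3844 = (σ² + n·σ₀²)/(σ₀²σ²) = 2.3617/(0.1521·0.3844); posterior variance σₙ² = σ₀²σ²/(σ² + n·σ₀²) = 0.1521·0.3844/2.3617 = 0.024756.
Predictive variance for one new observation = σₙ² + σ² = 0.1521·0.3844/2.3617 + 0.3844 = σ²·(σ₀² + 2.3617)/2.3617 = 0.3844·2.5138/2.3617 = 0.409156; SD = √(0.3844·2.5138/2.3617) = 0.6397.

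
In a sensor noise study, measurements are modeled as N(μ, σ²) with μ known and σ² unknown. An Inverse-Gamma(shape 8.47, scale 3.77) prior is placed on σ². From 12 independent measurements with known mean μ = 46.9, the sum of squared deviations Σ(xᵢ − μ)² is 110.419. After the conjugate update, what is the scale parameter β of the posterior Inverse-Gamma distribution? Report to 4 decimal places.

With known mean μ and an Inverse-Gamma(α, β) prior on σ², the Normal likelihood is conjugate: posterior is Inv-Gamma(α + n/2, β + Σ(xᵢ−μ)²/2).
Posterior: Inv-Gamma(8.47 + 12/2, 3.77 + 110.419/2) = Inv-Gamma(14.47, 58.9795).
Posterior β = 58.9795.

58.9795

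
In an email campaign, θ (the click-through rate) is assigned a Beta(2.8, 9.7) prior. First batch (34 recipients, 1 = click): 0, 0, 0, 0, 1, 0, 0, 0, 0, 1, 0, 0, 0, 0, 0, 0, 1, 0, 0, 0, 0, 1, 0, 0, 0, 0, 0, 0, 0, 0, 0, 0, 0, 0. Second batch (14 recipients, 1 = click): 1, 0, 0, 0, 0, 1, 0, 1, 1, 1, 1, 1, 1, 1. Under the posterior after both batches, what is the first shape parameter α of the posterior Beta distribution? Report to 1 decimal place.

The Beta prior is conjugate to a Binomial/Bernoulli likelihood; the update adds successes to α and failures to β.
After batch 1: Beta(2.8+4, 9.7+30) = Beta(6.8, 39.7).
After batch 2: Beta(6.8+9, 39.7+5) = Beta(15.8, 44.7).
Posterior α = 15.8.

15.8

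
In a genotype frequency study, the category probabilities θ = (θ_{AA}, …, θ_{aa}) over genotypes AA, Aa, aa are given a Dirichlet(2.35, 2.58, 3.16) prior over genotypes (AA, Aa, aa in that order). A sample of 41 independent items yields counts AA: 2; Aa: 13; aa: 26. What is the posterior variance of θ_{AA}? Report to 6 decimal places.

The Dirichlet prior is conjugate to the Multinomial likelihood: each posterior αⱼ = prior αⱼ + observed count nⱼ.
Posterior concentration: (4.35, 15.58, 29.16), total = 49.09.
Var[θ_j] = α_j(Σα−α_j)/((Σα)²(Σα+1)) = 4.35·44.74/(49.09²·50.09) = 0.001612.

0.001612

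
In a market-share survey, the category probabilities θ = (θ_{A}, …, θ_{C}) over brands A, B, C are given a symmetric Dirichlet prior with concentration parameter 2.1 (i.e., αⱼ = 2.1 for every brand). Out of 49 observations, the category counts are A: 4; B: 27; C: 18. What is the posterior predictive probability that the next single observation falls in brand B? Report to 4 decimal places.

0.5262

The Dirichlet prior is conjugate to the Multinomial likelihood: each posterior αⱼ = prior αⱼ + observed count nⱼ.
Posterior concentration: (6.1, 29.1, 20.1), total = 55.3.
P(next = B | data) = α_{B}/Σα = 0.5262.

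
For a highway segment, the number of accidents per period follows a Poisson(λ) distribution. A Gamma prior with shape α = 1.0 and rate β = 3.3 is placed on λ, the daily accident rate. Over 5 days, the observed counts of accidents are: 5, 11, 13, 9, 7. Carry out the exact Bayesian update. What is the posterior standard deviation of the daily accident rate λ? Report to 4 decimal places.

With a Gamma(shape α, rate β) prior, the Poisson likelihood is conjugate: the posterior is Gamma(α + ΣXᵢ, β + n).
Sum of counts S = 45 over n = 5 days.
Posterior: Gamma(α+S, β+n) = Gamma(1.0+45, 3.3+5) = Gamma(46.0, 8.3).
SD = √α/β = √46.0/8.3 = 0.8171.

0.8171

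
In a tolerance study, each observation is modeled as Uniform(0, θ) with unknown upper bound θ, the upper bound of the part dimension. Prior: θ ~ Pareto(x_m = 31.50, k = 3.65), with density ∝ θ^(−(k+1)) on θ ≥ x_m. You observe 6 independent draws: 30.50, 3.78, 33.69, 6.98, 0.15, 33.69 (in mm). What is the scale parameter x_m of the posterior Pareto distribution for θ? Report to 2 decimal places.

A Pareto(scale x_m, shape k) prior on the upper bound θ of Uniform(0, θ) is conjugate: posterior is Pareto(max(x_m, max xᵢ), k + n).
Sample maximum = 33.69; prior scale x_m = 31.50 → posterior scale = max = 33.69.
Posterior shape = 3.65 + 6 = 9.65.
Posterior scale x_m = 33.69.

33.69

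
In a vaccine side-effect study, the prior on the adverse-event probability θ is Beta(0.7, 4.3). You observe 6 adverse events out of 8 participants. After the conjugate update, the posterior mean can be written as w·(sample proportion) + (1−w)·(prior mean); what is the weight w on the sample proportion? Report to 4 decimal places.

0.6154

The Beta prior is conjugate to a Binomial/Bernoulli likelihood; the update adds successes to α and failures to β.
Posterior mean = (α₀+k)/(α₀+β₀+n) = [n/(α₀+β₀+n)]·(k/n) + [(α₀+β₀)/(α₀+β₀+n)]·α₀/(α₀+β₀), so only n and the prior enter the weight.
The weight on the data is w = n/(α₀+β₀+n) = 8/(0.7+4.3+8) = 8/13.0 = 0.6154.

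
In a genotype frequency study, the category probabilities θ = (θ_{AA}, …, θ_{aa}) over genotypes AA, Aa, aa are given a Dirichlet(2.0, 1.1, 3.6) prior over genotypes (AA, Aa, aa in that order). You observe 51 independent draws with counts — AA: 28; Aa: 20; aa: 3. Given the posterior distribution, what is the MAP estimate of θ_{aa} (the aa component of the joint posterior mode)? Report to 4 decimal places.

0.1024

The Dirichlet prior is conjugate to the Multinomial likelihood: each posterior αⱼ = prior αⱼ + observed count nⱼ.
Posterior concentration: (30.0, 21.1, 6.6), total = 57.7.
Joint mode component: (α_{aa}−1)/(Σα−K) = 5.6/54.7 = 0.1024.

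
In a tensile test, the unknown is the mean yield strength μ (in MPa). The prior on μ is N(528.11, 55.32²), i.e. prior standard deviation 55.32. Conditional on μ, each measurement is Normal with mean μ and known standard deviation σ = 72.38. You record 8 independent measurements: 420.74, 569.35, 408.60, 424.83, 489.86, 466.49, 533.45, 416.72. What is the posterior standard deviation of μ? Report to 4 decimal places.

For Normal data with known variance σ², a Normal(μ₀, σ₀²) prior on μ is conjugate. Posterior precision = 1/σ₀² + n/σ²; posterior mean is the precision-weighted average of μ₀ and x̄.
σ₀² = 55.32² = 3060.3024, σ² = 72.38² = 5238.8644; σ² + n·σ₀² = 5238.8644 + 8·3060.3024 = 29721.2836.
Posterior precision = 1/σ₀² + n/σ² = 1/3060.3024 + 8/5238.8644 = (σ² + n·σ₀²)/(σ₀²σ²) = 29721.2836/(3060.3024·5238.8644); posterior variance σₙ² = σ₀²σ²/(σ² + n·σ₀²) = 3060.3024·5238.8644/29721.2836 = 539.428563.
Posterior SD = √σₙ² = √(3060.3024·5238.8644/29721.2836) = 23.2256.

23.2256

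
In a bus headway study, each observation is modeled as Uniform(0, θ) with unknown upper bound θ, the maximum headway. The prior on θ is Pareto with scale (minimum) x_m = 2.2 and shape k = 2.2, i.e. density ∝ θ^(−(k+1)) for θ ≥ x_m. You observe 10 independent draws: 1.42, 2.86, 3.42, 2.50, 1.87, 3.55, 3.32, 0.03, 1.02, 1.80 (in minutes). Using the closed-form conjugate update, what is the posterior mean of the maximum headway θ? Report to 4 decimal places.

3.8670

A Pareto(scale x_m, shape k) prior on the upper bound θ of Uniform(0, θ) is conjugate: posterior is Pareto(max(x_m, max xᵢ), k + n).
Sample maximum = 3.55; prior scale x_m = 2.2 → posterior scale = max = 3.55.
Posterior shape = 2.2 + 10 = 12.2.
E[θ|data] = k·x_m/(k−1) = 12.2·3.55/11.2 = 3.8670.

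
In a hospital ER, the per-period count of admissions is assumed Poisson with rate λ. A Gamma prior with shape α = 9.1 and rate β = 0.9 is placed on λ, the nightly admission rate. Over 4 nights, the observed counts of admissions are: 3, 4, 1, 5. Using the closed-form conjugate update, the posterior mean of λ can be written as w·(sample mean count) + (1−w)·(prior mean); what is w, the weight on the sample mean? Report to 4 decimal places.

With a Gamma(shape α, rate β) prior, the Poisson likelihood is conjugate: the posterior is Gamma(α + ΣXᵢ, β + n).
Posterior mean = (α₀+S)/(β₀+n) = [n/(β₀+n)]·(S/n) + [β₀/(β₀+n)]·(α₀/β₀), so only n and β₀ enter the weight.
Weight on data w = n/(β₀+n) = 4/(0.9+4) = 4/4.9 = 0.8163.

0.8163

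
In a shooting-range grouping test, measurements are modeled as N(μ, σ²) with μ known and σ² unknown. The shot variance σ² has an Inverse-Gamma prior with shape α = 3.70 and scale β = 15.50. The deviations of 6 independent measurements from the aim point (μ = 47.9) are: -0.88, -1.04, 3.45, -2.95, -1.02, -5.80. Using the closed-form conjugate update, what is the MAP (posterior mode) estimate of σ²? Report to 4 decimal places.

With known mean μ and an Inverse-Gamma(α, β) prior on σ², the Normal likelihood is conjugate: posterior is Inv-Gamma(α + n/2, β + Σ(xᵢ−μ)²/2).
Σ(xᵢ−μ)² = (-0.88)² + (-1.04)² + (3.45)² + (-2.95)² + (-1.02)² + (-5.80)² = 57.1414.
Posterior: Inv-Gamma(3.70 + 6/2, 15.50 + 57.1414/2) = Inv-Gamma(6.70, 44.07070).
Mode = β/(α+1) = 44.07070/7.70 = 5.7235.

5.7235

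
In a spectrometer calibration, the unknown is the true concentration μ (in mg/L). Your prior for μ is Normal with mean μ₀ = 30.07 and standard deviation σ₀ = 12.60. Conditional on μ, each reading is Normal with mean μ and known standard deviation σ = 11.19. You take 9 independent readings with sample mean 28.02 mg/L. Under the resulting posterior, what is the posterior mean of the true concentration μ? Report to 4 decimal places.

28.1852

For Normal data with known variance σ², a Normal(μ₀, σ₀²) prior on μ is conjugate. Posterior precision = 1/σ₀² + n/σ²; posterior mean is the precision-weighted average of μ₀ and x̄.
n·x̄ = 9·28.02 = 252.18.
σ₀² = 12.60² = 158.76, σ² = 11.19² = 125.2161; σ² + n·σ₀² = 125.2161 + 9·158.76 = 1554.0561.
Posterior mean = (μ₀/σ₀² + n·x̄/σ²)/(1/σ₀² + n/σ²) = (σ²·μ₀ + σ₀²·n·x̄)/(σ² + n·σ₀²) = (125.2161·30.07 + 158.76·252.18)/1554.0561 = 43801.344927/1554.0561 = 28.1852.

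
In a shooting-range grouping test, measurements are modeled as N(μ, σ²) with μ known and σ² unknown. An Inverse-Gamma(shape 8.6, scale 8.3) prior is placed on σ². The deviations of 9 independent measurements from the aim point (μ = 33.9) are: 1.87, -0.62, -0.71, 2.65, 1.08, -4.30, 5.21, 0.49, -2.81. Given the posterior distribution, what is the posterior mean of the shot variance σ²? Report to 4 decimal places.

3.4275

With known mean μ and an Inverse-Gamma(α, β) prior on σ², the Normal likelihood is conjugate: posterior is Inv-Gamma(α + n/2, β + Σ(xᵢ−μ)²/2).
Σ(xᵢ−μ)² = (1.87)² + (-0.62)² + (-0.71)² + (2.65)² + (1.08)² + (-4.30)² + (5.21)² + (0.49)² + (-2.81)² = 66.3446.
Posterior: Inv-Gamma(8.6 + 9/2, 8.3 + 66.3446/2) = Inv-Gamma(13.10, 41.47230).
E[σ²|data] = β/(α−1) = 41.47230/12.10 = 3.4275.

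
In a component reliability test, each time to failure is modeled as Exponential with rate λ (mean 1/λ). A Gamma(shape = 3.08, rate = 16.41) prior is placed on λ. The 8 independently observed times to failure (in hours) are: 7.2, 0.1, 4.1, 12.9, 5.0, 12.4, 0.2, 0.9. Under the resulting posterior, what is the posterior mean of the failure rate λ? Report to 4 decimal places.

With a Gamma(shape α, rate β) prior on the exponential rate λ, the posterior after n observations with total T = Σxᵢ is Gamma(α+n, β+T).
Sum of observations T = 42.8 hours; n = 8.
Posterior: Gamma(3.08+8, 16.41+42.8) = Gamma(11.08, 59.21).
Posterior mean of λ = α/β = 11.08/59.21 = 0.1871.

0.1871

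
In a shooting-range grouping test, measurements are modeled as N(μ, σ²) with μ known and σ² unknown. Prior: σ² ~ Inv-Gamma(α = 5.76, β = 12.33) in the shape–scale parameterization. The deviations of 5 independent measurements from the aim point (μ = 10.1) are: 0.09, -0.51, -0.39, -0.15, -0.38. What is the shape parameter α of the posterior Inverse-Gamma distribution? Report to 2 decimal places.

8.26

With known mean μ and an Inverse-Gamma(α, β) prior on σ², the Normal likelihood is conjugate: posterior is Inv-Gamma(α + n/2, β + Σ(xᵢ−μ)²/2).
Σ(xᵢ−μ)² = (0.09)² + (-0.51)² + (-0.39)² + (-0.15)² + (-0.38)² = 0.5872.
Posterior: Inv-Gamma(5.76 + 5/2, 12.33 + 0.5872/2) = Inv-Gamma(8.26, 12.62360).
Posterior α = 8.26.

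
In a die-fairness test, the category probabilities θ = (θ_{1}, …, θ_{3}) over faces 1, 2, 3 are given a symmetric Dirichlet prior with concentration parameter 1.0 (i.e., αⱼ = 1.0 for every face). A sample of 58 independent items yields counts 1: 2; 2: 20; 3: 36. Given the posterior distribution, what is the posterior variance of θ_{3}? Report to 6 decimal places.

The Dirichlet prior is conjugate to the Multinomial likelihood: each posterior αⱼ = prior αⱼ + observed count nⱼ.
Posterior concentration: (3.0, 21.0, 37.0), total = 61.0.
Var[θ_j] = α_j(Σα−α_j)/((Σα)²(Σα+1)) = 37.0·24.0/(61.0²·62.0) = 0.003849.

0.003849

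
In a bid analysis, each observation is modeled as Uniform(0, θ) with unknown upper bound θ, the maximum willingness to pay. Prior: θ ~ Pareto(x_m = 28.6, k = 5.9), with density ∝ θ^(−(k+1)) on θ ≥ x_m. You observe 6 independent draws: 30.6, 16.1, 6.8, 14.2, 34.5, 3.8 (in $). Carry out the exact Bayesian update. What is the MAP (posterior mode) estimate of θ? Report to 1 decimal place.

A Pareto(scale x_m, shape k) prior on the upper bound θ of Uniform(0, θ) is conjugate: posterior is Pareto(max(x_m, max xᵢ), k + n).
Sample maximum = 34.5; prior scale x_m = 28.6 → posterior scale = max = 34.5.
Posterior shape = 5.9 + 6 = 11.9.
The Pareto density is decreasing on [x_m, ∞), so the mode is x_m = 34.5.

34.5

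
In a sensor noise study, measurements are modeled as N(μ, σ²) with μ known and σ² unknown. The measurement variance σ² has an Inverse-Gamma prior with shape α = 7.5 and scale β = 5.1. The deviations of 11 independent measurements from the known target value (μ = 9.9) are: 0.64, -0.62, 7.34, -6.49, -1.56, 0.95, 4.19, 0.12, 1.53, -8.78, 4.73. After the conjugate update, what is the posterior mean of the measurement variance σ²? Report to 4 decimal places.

9.5708

With known mean μ and an Inverse-Gamma(α, β) prior on σ², the Normal likelihood is conjugate: posterior is Inv-Gamma(α + n/2, β + Σ(xᵢ−μ)²/2).
Σ(xᵢ−μ)² = (0.64)² + (-0.62)² + (7.34)² + (-6.49)² + (-1.56)² + (0.95)² + (4.19)² + (0.12)² + (1.53)² + (-8.78)² + (4.73)² = 219.4985.
Posterior: Inv-Gamma(7.5 + 11/2, 5.1 + 219.4985/2) = Inv-Gamma(13.00, 114.84925).
E[σ²|data] = β/(α−1) = 114.84925/12.00 = 9.5708.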